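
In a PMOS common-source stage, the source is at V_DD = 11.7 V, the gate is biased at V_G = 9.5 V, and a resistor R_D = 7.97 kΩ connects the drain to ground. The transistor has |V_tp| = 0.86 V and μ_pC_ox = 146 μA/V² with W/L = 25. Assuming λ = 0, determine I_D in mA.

V_SG = V_DD − V_G = 11.7 − 9.5 = 2.2 V, so V_ov = 2.2 − 0.86 = 1.34 V.
k_p = μ_pC_ox · (W/L) = 3.65 mA/V².
Assume saturation: I_D = ½ k_p V_ov² = 0.5 × 3.65 × 1.34² = 3.28 mA, giving V_SD = V_DD − I_D R_D = 11.7 − 3.28 × 7.97 = -14.4 V.
But -14.4 V < V_ov = 1.34 V, so the device is actually in triode.
In triode I_D = k_p[V_ov V_SD − ½ V_SD²] and I_D = (V_DD − V_SD)/R_D. Equating: 14.5 V_SD² − 39.98 V_SD + 11.7 = 0, giving V_SD = 0.333 V (the root below V_ov).
I_D = (11.7 − 0.333) / 7.97 = 1.43 mA.

I_D = 1.43 mA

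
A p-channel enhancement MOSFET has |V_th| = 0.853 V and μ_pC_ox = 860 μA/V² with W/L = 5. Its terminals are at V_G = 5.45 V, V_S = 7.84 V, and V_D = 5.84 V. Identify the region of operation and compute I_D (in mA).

Saturation; I_D = 5.08 mA

V_SG = V_S − V_G = 7.84 − 5.45 = 2.39 V; V_SD = V_S − V_D = 7.84 − 5.84 = 2 V.
k_p = μ_pC_ox · (W/L) = 4.3 mA/V².
V_ov = V_SG − |V_th| = 2.39 − 0.853 = 1.54 V.
Since V_SD = 2 V ≥ V_ov = 1.54 V, the device is in saturation.
I_D = ½ k_p V_ov² = 0.5 × 4.3 × 1.54² = 5.08 mA.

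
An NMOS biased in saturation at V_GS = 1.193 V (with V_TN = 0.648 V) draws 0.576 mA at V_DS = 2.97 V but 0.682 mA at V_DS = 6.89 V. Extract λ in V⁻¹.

λ = 0.0546 V⁻¹

With V_GS fixed, I_D ∝ (1 + λ V_DS) in saturation, so I_D2/I_D1 = (1 + λ V_DS2)/(1 + λ V_DS1).
0.682/0.576 = 1.184 = (1 + 6.89 λ)/(1 + 2.97 λ).
Solving: λ (I_D1 V_DS2 − I_D2 V_DS1) = I_D2 − I_D1, so λ = (0.682 − 0.576) / (0.576 × 6.89 − 0.682 × 2.97) = 0.106 / 1.94 = 0.0546 V⁻¹.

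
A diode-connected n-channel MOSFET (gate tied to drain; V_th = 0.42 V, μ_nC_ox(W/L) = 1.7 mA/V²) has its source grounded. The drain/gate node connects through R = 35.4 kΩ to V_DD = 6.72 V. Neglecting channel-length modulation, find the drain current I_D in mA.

With gate tied to drain, V_GS = V_DS ≥ V_GS − V_th, so the device is in saturation.
KCL at the drain: ½ k_n (V_GS − V_th)² = (V_DD − V_GS)/R.
Let x = V_GS − 0.42. Then 30.1 x² + x − 6.3 = 0, giving x = 0.441 V (positive root), so V_GS = 0.861 V.
I_D = (V_DD − V_GS)/R = (6.72 − 0.861) / 35.4 = 0.166 mA.

I_D = 0.166 mA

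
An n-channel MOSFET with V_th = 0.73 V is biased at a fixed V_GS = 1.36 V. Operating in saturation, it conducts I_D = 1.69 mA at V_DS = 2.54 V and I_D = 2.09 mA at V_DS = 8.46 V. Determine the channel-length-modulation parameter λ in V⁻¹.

With V_GS fixed, I_D ∝ (1 + λ V_DS) in saturation, so I_D2/I_D1 = (1 + λ V_DS2)/(1 + λ V_DS1).
2.09/1.69 = 1.237 = (1 + 8.46 λ)/(1 + 2.54 λ).
Solving: λ (I_D1 V_DS2 − I_D2 V_DS1) = I_D2 − I_D1, so λ = (2.09 − 1.69) / (1.69 × 8.46 − 2.09 × 2.54) = 0.4 / 8.99 = 0.0445 V⁻¹.

λ = 0.0445 V⁻¹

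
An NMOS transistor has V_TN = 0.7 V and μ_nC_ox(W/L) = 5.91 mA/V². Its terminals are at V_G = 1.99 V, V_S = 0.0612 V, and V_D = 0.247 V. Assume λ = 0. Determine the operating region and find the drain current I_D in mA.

Triode; I_D = 1.25 mA

V_GS = V_G − V_S = 1.99 − 0.0612 = 1.93 V; V_DS = V_D − V_S = 0.247 − 0.0612 = 0.186 V.
V_ov = V_GS − V_TN = 1.93 − 0.7 = 1.23 V.
Since V_DS = 0.186 V < V_ov = 1.23 V, the device is in the triode region.
I_D = k_n [V_ov · V_DS − ½ V_DS²] = 5.91 × [1.23 × 0.186 − 0.5 × 0.186²] = 1.25 mA.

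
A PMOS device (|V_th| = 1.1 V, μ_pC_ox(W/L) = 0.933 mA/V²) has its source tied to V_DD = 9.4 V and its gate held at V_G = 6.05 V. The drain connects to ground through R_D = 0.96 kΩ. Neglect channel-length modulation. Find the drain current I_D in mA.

I_D = 2.36 mA

V_SG = V_DD − V_G = 9.4 − 6.05 = 3.35 V, so V_ov = 3.35 − 1.1 = 2.25 V.
Assume saturation: I_D = ½ k_p V_ov² = 0.5 × 0.933 × 2.25² = 2.36 mA, giving V_SD = V_DD − I_D R_D = 9.4 − 2.36 × 0.96 = 7.13 V.
V_SD = 7.13 V ≥ V_ov = 2.25 V, confirming saturation.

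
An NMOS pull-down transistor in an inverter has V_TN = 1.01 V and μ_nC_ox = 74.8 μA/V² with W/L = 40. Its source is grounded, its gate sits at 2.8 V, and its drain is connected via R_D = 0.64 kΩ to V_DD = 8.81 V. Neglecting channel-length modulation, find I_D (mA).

V_GS = V_G = 2.8 V, so V_ov = 2.8 − 1.01 = 1.79 V.
k_n = μ_nC_ox · (W/L) = 2.992 mA/V².
Assume saturation: I_D = ½ k_n V_ov² = 0.5 × 2.992 × 1.79² = 4.79 mA, giving V_DS = V_DD − I_D R_D = 8.81 − 4.79 × 0.64 = 5.74 V.
V_DS = 5.74 V ≥ V_ov = 1.79 V, confirming saturation.

I_D = 4.79 mA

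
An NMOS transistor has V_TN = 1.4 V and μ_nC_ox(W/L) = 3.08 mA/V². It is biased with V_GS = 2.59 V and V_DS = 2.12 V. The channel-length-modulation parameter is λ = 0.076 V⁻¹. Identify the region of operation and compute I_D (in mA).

V_ov = V_GS − V_TN = 2.59 − 1.4 = 1.19 V.
Since V_DS = 2.12 V ≥ V_ov = 1.19 V, the device is in saturation.
I_D = ½ k_n V_ov² (1 + λ V_DS) = 0.5 × 3.08 × 1.19² × (1 + 0.076 × 2.12) = 2.53 mA.

Saturation; I_D = 2.53 mA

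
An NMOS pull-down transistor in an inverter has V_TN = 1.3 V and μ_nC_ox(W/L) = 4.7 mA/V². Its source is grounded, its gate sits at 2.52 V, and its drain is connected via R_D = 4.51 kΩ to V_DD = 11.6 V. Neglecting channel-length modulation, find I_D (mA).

I_D = 2.45 mA

V_GS = V_G = 2.52 V, so V_ov = 2.52 − 1.3 = 1.22 V.
Assume saturation: I_D = ½ k_n V_ov² = 0.5 × 4.7 × 1.22² = 3.5 mA, giving V_DS = V_DD − I_D R_D = 11.6 − 3.5 × 4.51 = -4.17 V.
But -4.17 V < V_ov = 1.22 V, so the device is actually in triode.
In triode I_D = k_n[V_ov V_DS − ½ V_DS²] and I_D = (V_DD − V_DS)/R_D. Equating: 10.6 V_DS² − 26.86 V_DS + 11.6 = 0, giving V_DS = 0.552 V (the root below V_ov).
I_D = (11.6 − 0.552) / 4.51 = 2.45 mA.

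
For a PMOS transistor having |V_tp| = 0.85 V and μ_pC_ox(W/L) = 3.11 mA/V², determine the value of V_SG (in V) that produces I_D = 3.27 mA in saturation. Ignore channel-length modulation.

V_SG = 2.30 V

In saturation I_D = ½ k_p (V_SG − |V_tp|)², so V_SG − |V_tp| = √(2 I_D / k_p) = √(2 × 3.27 / 3.11) = 1.45 V.
V_SG = 0.85 + 1.45 = 2.3 V.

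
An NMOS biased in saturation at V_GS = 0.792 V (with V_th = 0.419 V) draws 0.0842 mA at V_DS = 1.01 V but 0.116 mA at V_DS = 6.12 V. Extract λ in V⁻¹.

λ = 0.0799 V⁻¹

With V_GS fixed, I_D ∝ (1 + λ V_DS) in saturation, so I_D2/I_D1 = (1 + λ V_DS2)/(1 + λ V_DS1).
0.116/0.0842 = 1.378 = (1 + 6.12 λ)/(1 + 1.01 λ).
Solving: λ (I_D1 V_DS2 − I_D2 V_DS1) = I_D2 − I_D1, so λ = (0.116 − 0.0842) / (0.0842 × 6.12 − 0.116 × 1.01) = 0.0318 / 0.398 = 0.0799 V⁻¹.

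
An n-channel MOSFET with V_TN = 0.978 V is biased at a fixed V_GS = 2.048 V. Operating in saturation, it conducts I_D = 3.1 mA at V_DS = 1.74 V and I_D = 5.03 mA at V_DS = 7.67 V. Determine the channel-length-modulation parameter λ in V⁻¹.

With V_GS fixed, I_D ∝ (1 + λ V_DS) in saturation, so I_D2/I_D1 = (1 + λ V_DS2)/(1 + λ V_DS1).
5.03/3.1 = 1.623 = (1 + 7.67 λ)/(1 + 1.74 λ).
Solving: λ (I_D1 V_DS2 − I_D2 V_DS1) = I_D2 − I_D1, so λ = (5.03 − 3.1) / (3.1 × 7.67 − 5.03 × 1.74) = 1.93 / 15 = 0.128 V⁻¹.

λ = 0.128 V⁻¹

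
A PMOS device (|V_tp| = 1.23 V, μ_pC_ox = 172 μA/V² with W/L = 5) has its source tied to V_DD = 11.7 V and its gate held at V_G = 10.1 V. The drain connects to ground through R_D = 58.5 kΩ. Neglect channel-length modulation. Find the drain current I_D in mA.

V_SG = V_DD − V_G = 11.7 − 10.1 = 1.6 V, so V_ov = 1.6 − 1.23 = 0.37 V.
k_p = μ_pC_ox · (W/L) = 0.86 mA/V².
Assume saturation: I_D = ½ k_p V_ov² = 0.5 × 0.86 × 0.37² = 0.0589 mA, giving V_SD = V_DD − I_D R_D = 11.7 − 0.0589 × 58.5 = 8.26 V.
V_SD = 8.26 V ≥ V_ov = 0.37 V, confirming saturation.

I_D = 0.0589 mA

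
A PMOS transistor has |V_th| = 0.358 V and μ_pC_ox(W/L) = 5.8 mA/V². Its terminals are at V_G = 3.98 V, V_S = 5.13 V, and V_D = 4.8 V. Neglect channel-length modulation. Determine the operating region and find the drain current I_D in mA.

Triode; I_D = 1.20 mA

V_SG = V_S − V_G = 5.13 − 3.98 = 1.15 V; V_SD = V_S − V_D = 5.13 − 4.8 = 0.33 V.
V_ov = V_SG − |V_th| = 1.15 − 0.358 = 0.792 V.
Since V_SD = 0.33 V < V_ov = 0.792 V, the device is in the triode region.
I_D = k_p [V_ov · V_SD − ½ V_SD²] = 5.8 × [0.792 × 0.33 − 0.5 × 0.33²] = 1.2 mA.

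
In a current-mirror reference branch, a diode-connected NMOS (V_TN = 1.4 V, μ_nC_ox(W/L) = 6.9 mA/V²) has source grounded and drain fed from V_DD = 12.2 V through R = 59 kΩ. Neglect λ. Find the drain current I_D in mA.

With gate tied to drain, V_GS = V_DS ≥ V_GS − V_TN, so the device is in saturation.
KCL at the drain: ½ k_n (V_GS − V_TN)² = (V_DD − V_GS)/R.
Let x = V_GS − 1.4. Then 204 x² + x − 10.8 = 0, giving x = 0.228 V (positive root), so V_GS = 1.63 V.
I_D = (V_DD − V_GS)/R = (12.2 − 1.63) / 59 = 0.179 mA.

I_D = 0.179 mA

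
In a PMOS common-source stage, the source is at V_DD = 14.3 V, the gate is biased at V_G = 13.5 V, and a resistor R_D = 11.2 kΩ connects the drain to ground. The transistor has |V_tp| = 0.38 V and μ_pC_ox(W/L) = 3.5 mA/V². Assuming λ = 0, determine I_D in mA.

V_SG = V_DD − V_G = 14.3 − 13.5 = 0.8 V, so V_ov = 0.8 − 0.38 = 0.42 V.
Assume saturation: I_D = ½ k_p V_ov² = 0.5 × 3.5 × 0.42² = 0.309 mA, giving V_SD = V_DD − I_D R_D = 14.3 − 0.309 × 11.2 = 10.8 V.
V_SD = 10.8 V ≥ V_ov = 0.42 V, confirming saturation.

I_D = 0.309 mA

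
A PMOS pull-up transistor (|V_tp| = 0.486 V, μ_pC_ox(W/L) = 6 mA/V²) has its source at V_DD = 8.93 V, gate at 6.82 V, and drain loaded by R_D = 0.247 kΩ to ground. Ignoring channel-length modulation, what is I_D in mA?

I_D = 7.91 mA

V_SG = V_DD − V_G = 8.93 − 6.82 = 2.11 V, so V_ov = 2.11 − 0.486 = 1.62 V.
Assume saturation: I_D = ½ k_p V_ov² = 0.5 × 6 × 1.62² = 7.91 mA, giving V_SD = V_DD − I_D R_D = 8.93 − 7.91 × 0.247 = 6.98 V.
V_SD = 6.98 V ≥ V_ov = 1.62 V, confirming saturation.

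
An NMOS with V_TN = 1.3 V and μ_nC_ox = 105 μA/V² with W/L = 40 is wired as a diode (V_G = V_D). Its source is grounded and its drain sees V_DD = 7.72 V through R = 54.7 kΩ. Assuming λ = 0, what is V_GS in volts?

V_GS = 1.53 V

With gate tied to drain, V_GS = V_DS ≥ V_GS − V_TN, so the device is in saturation.
k_n = μ_nC_ox · (W/L) = 4.2 mA/V².
KCL at the drain: ½ k_n (V_GS − V_TN)² = (V_DD − V_GS)/R.
Let x = V_GS − 1.3. Then 115 x² + x − 6.42 = 0, giving x = 0.232 V (positive root), so V_GS = 1.53 V.
I_D = (V_DD − V_GS)/R = (7.72 − 1.53) / 54.7 = 0.113 mA.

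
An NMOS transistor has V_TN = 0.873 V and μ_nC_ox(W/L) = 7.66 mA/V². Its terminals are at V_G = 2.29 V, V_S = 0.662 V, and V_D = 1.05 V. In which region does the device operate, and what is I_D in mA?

Triode; I_D = 1.67 mA

V_GS = V_G − V_S = 2.29 − 0.662 = 1.63 V; V_DS = V_D − V_S = 1.05 − 0.662 = 0.388 V.
V_ov = V_GS − V_TN = 1.63 − 0.873 = 0.755 V.
Since V_DS = 0.388 V < V_ov = 0.755 V, the device is in the triode region.
I_D = k_n [V_ov · V_DS − ½ V_DS²] = 7.66 × [0.755 × 0.388 − 0.5 × 0.388²] = 1.67 mA.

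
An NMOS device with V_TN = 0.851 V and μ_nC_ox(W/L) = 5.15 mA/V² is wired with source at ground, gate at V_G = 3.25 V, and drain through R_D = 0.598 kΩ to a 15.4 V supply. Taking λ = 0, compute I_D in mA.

V_GS = V_G = 3.25 V, so V_ov = 3.25 − 0.851 = 2.4 V.
Assume saturation: I_D = ½ k_n V_ov² = 0.5 × 5.15 × 2.4² = 14.8 mA, giving V_DS = V_DD − I_D R_D = 15.4 − 14.8 × 0.598 = 6.54 V.
V_DS = 6.54 V ≥ V_ov = 2.4 V, confirming saturation.

I_D = 14.8 mA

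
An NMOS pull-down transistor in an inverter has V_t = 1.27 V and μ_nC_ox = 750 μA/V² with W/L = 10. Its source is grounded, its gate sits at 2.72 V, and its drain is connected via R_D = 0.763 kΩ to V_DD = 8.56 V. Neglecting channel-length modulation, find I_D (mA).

I_D = 7.88 mA

V_GS = V_G = 2.72 V, so V_ov = 2.72 − 1.27 = 1.45 V.
k_n = μ_nC_ox · (W/L) = 7.5 mA/V².
Assume saturation: I_D = ½ k_n V_ov² = 0.5 × 7.5 × 1.45² = 7.88 mA, giving V_DS = V_DD − I_D R_D = 8.56 − 7.88 × 0.763 = 2.54 V.
V_DS = 2.54 V ≥ V_ov = 1.45 V, confirming saturation.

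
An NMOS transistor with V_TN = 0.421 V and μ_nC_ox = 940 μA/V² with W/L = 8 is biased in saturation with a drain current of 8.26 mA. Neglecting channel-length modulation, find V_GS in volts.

V_GS = 1.90 V

k_n = μ_nC_ox · (W/L) = 7.52 mA/V².
In saturation I_D = ½ k_n (V_GS − V_TN)², so V_GS − V_TN = √(2 I_D / k_n) = √(2 × 8.26 / 7.52) = 1.48 V.
V_GS = 0.421 + 1.48 = 1.9 V.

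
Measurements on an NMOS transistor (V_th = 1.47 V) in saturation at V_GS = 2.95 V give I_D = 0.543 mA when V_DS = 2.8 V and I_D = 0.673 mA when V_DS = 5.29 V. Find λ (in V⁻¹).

λ = 0.132 V⁻¹

With V_GS fixed, I_D ∝ (1 + λ V_DS) in saturation, so I_D2/I_D1 = (1 + λ V_DS2)/(1 + λ V_DS1).
0.673/0.543 = 1.239 = (1 + 5.29 λ)/(1 + 2.8 λ).
Solving: λ (I_D1 V_DS2 − I_D2 V_DS1) = I_D2 − I_D1, so λ = (0.673 − 0.543) / (0.543 × 5.29 − 0.673 × 2.8) = 0.13 / 0.988 = 0.132 V⁻¹.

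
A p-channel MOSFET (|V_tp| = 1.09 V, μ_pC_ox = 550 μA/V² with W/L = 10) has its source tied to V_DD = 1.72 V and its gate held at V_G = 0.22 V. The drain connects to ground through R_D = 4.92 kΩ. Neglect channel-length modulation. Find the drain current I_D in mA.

I_D = 0.314 mA

V_SG = V_DD − V_G = 1.72 − 0.22 = 1.5 V, so V_ov = 1.5 − 1.09 = 0.41 V.
k_p = μ_pC_ox · (W/L) = 5.5 mA/V².
Assume saturation: I_D = ½ k_p V_ov² = 0.5 × 5.5 × 0.41² = 0.462 mA, giving V_SD = V_DD − I_D R_D = 1.72 − 0.462 × 4.92 = -0.554 V.
But -0.554 V < V_ov = 0.41 V, so the device is actually in triode.
In triode I_D = k_p[V_ov V_SD − ½ V_SD²] and I_D = (V_DD − V_SD)/R_D. Equating: 13.5 V_SD² − 12.09 V_SD + 1.72 = 0, giving V_SD = 0.177 V (the root below V_ov).
I_D = (1.72 − 0.177) / 4.92 = 0.314 mA.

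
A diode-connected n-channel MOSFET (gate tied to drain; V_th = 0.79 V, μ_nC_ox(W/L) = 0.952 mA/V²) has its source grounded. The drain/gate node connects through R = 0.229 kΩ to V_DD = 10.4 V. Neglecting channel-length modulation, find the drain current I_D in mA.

I_D = 16.4 mA

With gate tied to drain, V_GS = V_DS ≥ V_GS − V_th, so the device is in saturation.
KCL at the drain: ½ k_n (V_GS − V_th)² = (V_DD − V_GS)/R.
Let x = V_GS − 0.79. Then 0.109 x² + x − 9.61 = 0, giving x = 5.86 V (positive root), so V_GS = 6.65 V.
I_D = (V_DD − V_GS)/R = (10.4 − 6.65) / 0.229 = 16.4 mA.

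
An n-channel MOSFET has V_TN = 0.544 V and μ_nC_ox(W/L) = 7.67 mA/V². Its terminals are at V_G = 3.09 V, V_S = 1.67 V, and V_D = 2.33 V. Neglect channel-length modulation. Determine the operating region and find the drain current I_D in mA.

V_GS = V_G − V_S = 3.09 − 1.67 = 1.42 V; V_DS = V_D − V_S = 2.33 − 1.67 = 0.66 V.
V_ov = V_GS − V_TN = 1.42 − 0.544 = 0.876 V.
Since V_DS = 0.66 V < V_ov = 0.876 V, the device is in the triode region.
I_D = k_n [V_ov · V_DS − ½ V_DS²] = 7.67 × [0.876 × 0.66 − 0.5 × 0.66²] = 2.76 mA.

Triode; I_D = 2.76 mA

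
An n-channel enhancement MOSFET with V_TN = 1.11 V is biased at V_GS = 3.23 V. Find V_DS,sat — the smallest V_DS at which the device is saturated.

The boundary between triode and saturation is V_DS = V_GS − V_TN = V_ov.
V_ov = 3.23 − 1.11 = 2.12 V.

V_DS,sat = 2.12 V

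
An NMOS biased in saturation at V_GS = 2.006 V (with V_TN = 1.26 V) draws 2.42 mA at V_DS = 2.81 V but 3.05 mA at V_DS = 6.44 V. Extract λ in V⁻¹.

With V_GS fixed, I_D ∝ (1 + λ V_DS) in saturation, so I_D2/I_D1 = (1 + λ V_DS2)/(1 + λ V_DS1).
3.05/2.42 = 1.26 = (1 + 6.44 λ)/(1 + 2.81 λ).
Solving: λ (I_D1 V_DS2 − I_D2 V_DS1) = I_D2 − I_D1, so λ = (3.05 − 2.42) / (2.42 × 6.44 − 3.05 × 2.81) = 0.63 / 7.01 = 0.0898 V⁻¹.

λ = 0.0898 V⁻¹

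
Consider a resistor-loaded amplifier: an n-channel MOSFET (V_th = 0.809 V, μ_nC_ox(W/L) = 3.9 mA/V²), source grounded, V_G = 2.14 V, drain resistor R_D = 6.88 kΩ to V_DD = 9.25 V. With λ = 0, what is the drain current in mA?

I_D = 1.30 mA

V_GS = V_G = 2.14 V, so V_ov = 2.14 − 0.809 = 1.33 V.
Assume saturation: I_D = ½ k_n V_ov² = 0.5 × 3.9 × 1.33² = 3.45 mA, giving V_DS = V_DD − I_D R_D = 9.25 − 3.45 × 6.88 = -14.5 V.
But -14.5 V < V_ov = 1.33 V, so the device is actually in triode.
In triode I_D = k_n[V_ov V_DS − ½ V_DS²] and I_D = (V_DD − V_DS)/R_D. Equating: 13.4 V_DS² − 36.71 V_DS + 9.25 = 0, giving V_DS = 0.281 V (the root below V_ov).
I_D = (9.25 − 0.281) / 6.88 = 1.3 mA.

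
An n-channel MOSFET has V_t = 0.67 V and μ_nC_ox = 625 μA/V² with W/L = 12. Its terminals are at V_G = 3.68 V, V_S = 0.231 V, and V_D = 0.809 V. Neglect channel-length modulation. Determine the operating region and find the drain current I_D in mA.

Triode; I_D = 10.8 mA

V_GS = V_G − V_S = 3.68 − 0.231 = 3.45 V; V_DS = V_D − V_S = 0.809 − 0.231 = 0.578 V.
k_n = μ_nC_ox · (W/L) = 7.5 mA/V².
V_ov = V_GS − V_t = 3.45 − 0.67 = 2.78 V.
Since V_DS = 0.578 V < V_ov = 2.78 V, the device is in the triode region.
I_D = k_n [V_ov · V_DS − ½ V_DS²] = 7.5 × [2.78 × 0.578 − 0.5 × 0.578²] = 10.8 mA.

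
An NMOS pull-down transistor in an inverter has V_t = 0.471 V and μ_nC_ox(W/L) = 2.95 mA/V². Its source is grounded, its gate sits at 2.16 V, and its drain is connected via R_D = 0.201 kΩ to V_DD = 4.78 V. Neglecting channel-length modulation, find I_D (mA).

I_D = 4.21 mA

V_GS = V_G = 2.16 V, so V_ov = 2.16 − 0.471 = 1.69 V.
Assume saturation: I_D = ½ k_n V_ov² = 0.5 × 2.95 × 1.69² = 4.21 mA, giving V_DS = V_DD − I_D R_D = 4.78 − 4.21 × 0.201 = 3.93 V.
V_DS = 3.93 V ≥ V_ov = 1.69 V, confirming saturation.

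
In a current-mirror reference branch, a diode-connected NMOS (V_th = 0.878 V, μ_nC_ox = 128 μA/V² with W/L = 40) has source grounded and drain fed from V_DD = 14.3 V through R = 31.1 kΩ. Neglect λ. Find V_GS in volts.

With gate tied to drain, V_GS = V_DS ≥ V_GS − V_th, so the device is in saturation.
k_n = μ_nC_ox · (W/L) = 5.12 mA/V².
KCL at the drain: ½ k_n (V_GS − V_th)² = (V_DD − V_GS)/R.
Let x = V_GS − 0.878. Then 79.6 x² + x − 13.42 = 0, giving x = 0.404 V (positive root), so V_GS = 1.28 V.
I_D = (V_DD − V_GS)/R = (14.3 − 1.28) / 31.1 = 0.419 mA.

V_GS = 1.28 V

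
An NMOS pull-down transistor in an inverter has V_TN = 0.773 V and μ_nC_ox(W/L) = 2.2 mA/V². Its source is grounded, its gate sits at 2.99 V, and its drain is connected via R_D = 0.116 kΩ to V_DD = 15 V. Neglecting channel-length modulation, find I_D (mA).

V_GS = V_G = 2.99 V, so V_ov = 2.99 − 0.773 = 2.22 V.
Assume saturation: I_D = ½ k_n V_ov² = 0.5 × 2.2 × 2.22² = 5.41 mA, giving V_DS = V_DD − I_D R_D = 15 − 5.41 × 0.116 = 14.4 V.
V_DS = 14.4 V ≥ V_ov = 2.22 V, confirming saturation.

I_D = 5.41 mA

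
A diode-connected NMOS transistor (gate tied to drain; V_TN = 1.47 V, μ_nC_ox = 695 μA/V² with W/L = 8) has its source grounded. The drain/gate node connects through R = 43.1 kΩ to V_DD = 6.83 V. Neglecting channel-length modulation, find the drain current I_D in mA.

I_D = 0.120 mA

With gate tied to drain, V_GS = V_DS ≥ V_GS − V_TN, so the device is in saturation.
k_n = μ_nC_ox · (W/L) = 5.56 mA/V².
KCL at the drain: ½ k_n (V_GS − V_TN)² = (V_DD − V_GS)/R.
Let x = V_GS − 1.47. Then 120 x² + x − 5.36 = 0, giving x = 0.207 V (positive root), so V_GS = 1.68 V.
I_D = (V_DD − V_GS)/R = (6.83 − 1.68) / 43.1 = 0.12 mA.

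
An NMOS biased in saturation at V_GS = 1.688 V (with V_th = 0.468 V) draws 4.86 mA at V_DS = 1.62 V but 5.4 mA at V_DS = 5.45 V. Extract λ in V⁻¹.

With V_GS fixed, I_D ∝ (1 + λ V_DS) in saturation, so I_D2/I_D1 = (1 + λ V_DS2)/(1 + λ V_DS1).
5.4/4.86 = 1.111 = (1 + 5.45 λ)/(1 + 1.62 λ).
Solving: λ (I_D1 V_DS2 − I_D2 V_DS1) = I_D2 − I_D1, so λ = (5.4 − 4.86) / (4.86 × 5.45 − 5.4 × 1.62) = 0.54 / 17.7 = 0.0304 V⁻¹.

λ = 0.0304 V⁻¹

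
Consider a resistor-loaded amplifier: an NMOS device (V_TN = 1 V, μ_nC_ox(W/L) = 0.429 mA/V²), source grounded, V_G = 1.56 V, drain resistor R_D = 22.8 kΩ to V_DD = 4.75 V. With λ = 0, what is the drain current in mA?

I_D = 0.0673 mA

V_GS = V_G = 1.56 V, so V_ov = 1.56 − 1 = 0.56 V.
Assume saturation: I_D = ½ k_n V_ov² = 0.5 × 0.429 × 0.56² = 0.0673 mA, giving V_DS = V_DD − I_D R_D = 4.75 − 0.0673 × 22.8 = 3.22 V.
V_DS = 3.22 V ≥ V_ov = 0.56 V, confirming saturation.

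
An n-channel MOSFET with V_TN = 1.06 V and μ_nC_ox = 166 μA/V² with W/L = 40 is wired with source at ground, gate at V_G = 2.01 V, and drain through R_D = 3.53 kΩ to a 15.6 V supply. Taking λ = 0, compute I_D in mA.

I_D = 3.00 mA

V_GS = V_G = 2.01 V, so V_ov = 2.01 − 1.06 = 0.95 V.
k_n = μ_nC_ox · (W/L) = 6.64 mA/V².
Assume saturation: I_D = ½ k_n V_ov² = 0.5 × 6.64 × 0.95² = 3 mA, giving V_DS = V_DD − I_D R_D = 15.6 − 3 × 3.53 = 5.02 V.
V_DS = 5.02 V ≥ V_ov = 0.95 V, confirming saturation.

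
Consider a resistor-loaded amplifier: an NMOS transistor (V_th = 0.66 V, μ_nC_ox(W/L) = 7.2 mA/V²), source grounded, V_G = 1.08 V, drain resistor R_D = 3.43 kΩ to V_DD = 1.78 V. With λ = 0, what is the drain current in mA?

V_GS = V_G = 1.08 V, so V_ov = 1.08 − 0.66 = 0.42 V.
Assume saturation: I_D = ½ k_n V_ov² = 0.5 × 7.2 × 0.42² = 0.635 mA, giving V_DS = V_DD − I_D R_D = 1.78 − 0.635 × 3.43 = -0.398 V.
But -0.398 V < V_ov = 0.42 V, so the device is actually in triode.
In triode I_D = k_n[V_ov V_DS − ½ V_DS²] and I_D = (V_DD − V_DS)/R_D. Equating: 12.3 V_DS² − 11.37 V_DS + 1.78 = 0, giving V_DS = 0.2 V (the root below V_ov).
I_D = (1.78 − 0.2) / 3.43 = 0.461 mA.

I_D = 0.461 mA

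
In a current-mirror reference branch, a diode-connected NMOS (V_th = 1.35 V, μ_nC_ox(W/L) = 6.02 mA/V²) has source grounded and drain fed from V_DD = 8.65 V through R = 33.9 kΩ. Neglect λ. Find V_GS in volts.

With gate tied to drain, V_GS = V_DS ≥ V_GS − V_th, so the device is in saturation.
KCL at the drain: ½ k_n (V_GS − V_th)² = (V_DD − V_GS)/R.
Let x = V_GS − 1.35. Then 102 x² + x − 7.3 = 0, giving x = 0.263 V (positive root), so V_GS = 1.61 V.
I_D = (V_DD − V_GS)/R = (8.65 − 1.61) / 33.9 = 0.208 mA.

V_GS = 1.61 V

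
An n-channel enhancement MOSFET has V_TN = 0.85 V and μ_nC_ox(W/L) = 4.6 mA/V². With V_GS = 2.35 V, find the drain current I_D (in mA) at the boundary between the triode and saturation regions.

At the boundary V_DS = V_ov = V_GS − V_TN = 2.35 − 0.85 = 1.5 V.
I_D = ½ k_n V_ov² = 0.5 × 4.6 × 1.5² = 5.17 mA.

I_D = 5.17 mA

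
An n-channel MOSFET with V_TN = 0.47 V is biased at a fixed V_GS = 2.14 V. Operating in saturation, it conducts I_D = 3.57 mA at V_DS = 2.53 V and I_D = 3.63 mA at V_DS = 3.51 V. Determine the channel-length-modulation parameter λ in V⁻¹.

With V_GS fixed, I_D ∝ (1 + λ V_DS) in saturation, so I_D2/I_D1 = (1 + λ V_DS2)/(1 + λ V_DS1).
3.63/3.57 = 1.017 = (1 + 3.51 λ)/(1 + 2.53 λ).
Solving: λ (I_D1 V_DS2 − I_D2 V_DS1) = I_D2 − I_D1, so λ = (3.63 − 3.57) / (3.57 × 3.51 − 3.63 × 2.53) = 0.06 / 3.35 = 0.0179 V⁻¹.

λ = 0.0179 V⁻¹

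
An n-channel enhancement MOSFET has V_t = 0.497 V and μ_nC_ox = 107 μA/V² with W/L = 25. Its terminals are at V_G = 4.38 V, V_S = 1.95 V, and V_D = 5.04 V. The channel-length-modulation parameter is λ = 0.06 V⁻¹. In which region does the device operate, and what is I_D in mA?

V_GS = V_G − V_S = 4.38 − 1.95 = 2.43 V; V_DS = V_D − V_S = 5.04 − 1.95 = 3.09 V.
k_n = μ_nC_ox · (W/L) = 2.675 mA/V².
V_ov = V_GS − V_t = 2.43 − 0.497 = 1.93 V.
Since V_DS = 3.09 V ≥ V_ov = 1.93 V, the device is in saturation.
I_D = ½ k_n V_ov² (1 + λ V_DS) = 0.5 × 2.675 × 1.93² × (1 + 0.06 × 3.09) = 5.92 mA.

Saturation; I_D = 5.92 mA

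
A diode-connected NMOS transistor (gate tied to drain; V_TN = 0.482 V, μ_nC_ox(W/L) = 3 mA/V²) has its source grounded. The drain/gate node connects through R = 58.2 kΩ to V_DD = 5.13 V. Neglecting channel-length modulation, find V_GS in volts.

With gate tied to drain, V_GS = V_DS ≥ V_GS − V_TN, so the device is in saturation.
KCL at the drain: ½ k_n (V_GS − V_TN)² = (V_DD − V_GS)/R.
Let x = V_GS − 0.482. Then 87.3 x² + x − 4.648 = 0, giving x = 0.225 V (positive root), so V_GS = 0.707 V.
I_D = (V_DD − V_GS)/R = (5.13 − 0.707) / 58.2 = 0.076 mA.

V_GS = 0.707 V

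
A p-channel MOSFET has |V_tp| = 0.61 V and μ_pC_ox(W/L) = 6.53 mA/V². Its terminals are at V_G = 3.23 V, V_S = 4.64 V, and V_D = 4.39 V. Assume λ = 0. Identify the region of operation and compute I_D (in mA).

Triode; I_D = 1.10 mA

V_SG = V_S − V_G = 4.64 − 3.23 = 1.41 V; V_SD = V_S − V_D = 4.64 − 4.39 = 0.25 V.
V_ov = V_SG − |V_tp| = 1.41 − 0.61 = 0.8 V.
Since V_SD = 0.25 V < V_ov = 0.8 V, the device is in the triode region.
I_D = k_p [V_ov · V_SD − ½ V_SD²] = 6.53 × [0.8 × 0.25 − 0.5 × 0.25²] = 1.1 mA.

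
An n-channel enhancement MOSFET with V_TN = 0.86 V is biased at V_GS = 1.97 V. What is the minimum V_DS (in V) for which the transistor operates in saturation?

The boundary between triode and saturation is V_DS = V_GS − V_TN = V_ov.
V_ov = 1.97 − 0.86 = 1.11 V.

V_DS,sat = 1.11 V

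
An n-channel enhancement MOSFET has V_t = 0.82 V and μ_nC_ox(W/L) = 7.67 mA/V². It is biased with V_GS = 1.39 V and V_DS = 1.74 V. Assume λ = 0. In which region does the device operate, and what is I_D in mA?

Saturation; I_D = 1.25 mA

V_ov = V_GS − V_t = 1.39 − 0.82 = 0.57 V.
Since V_DS = 1.74 V ≥ V_ov = 0.57 V, the device is in saturation.
I_D = ½ k_n V_ov² = 0.5 × 7.67 × 0.57² = 1.25 mA.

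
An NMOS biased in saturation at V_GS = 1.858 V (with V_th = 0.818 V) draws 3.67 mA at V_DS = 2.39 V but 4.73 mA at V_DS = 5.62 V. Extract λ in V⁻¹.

λ = 0.114 V⁻¹

With V_GS fixed, I_D ∝ (1 + λ V_DS) in saturation, so I_D2/I_D1 = (1 + λ V_DS2)/(1 + λ V_DS1).
4.73/3.67 = 1.289 = (1 + 5.62 λ)/(1 + 2.39 λ).
Solving: λ (I_D1 V_DS2 − I_D2 V_DS1) = I_D2 − I_D1, so λ = (4.73 − 3.67) / (3.67 × 5.62 − 4.73 × 2.39) = 1.06 / 9.32 = 0.114 V⁻¹.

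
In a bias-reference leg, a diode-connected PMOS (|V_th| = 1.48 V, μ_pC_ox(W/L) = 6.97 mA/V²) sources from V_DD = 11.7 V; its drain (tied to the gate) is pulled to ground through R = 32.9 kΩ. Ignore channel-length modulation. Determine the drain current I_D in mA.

I_D = 0.302 mA

With gate tied to drain, V_SG = V_SD ≥ V_SG − |V_th|, so the device is in saturation.
KCL at the drain: ½ k_p (V_SG − |V_th|)² = (V_DD − V_SG)/R.
Let x = V_SG − 1.48. Then 115 x² + x − 10.22 = 0, giving x = 0.294 V (positive root), so V_SG = 1.77 V.
I_D = (V_DD − V_SG)/R = (11.7 − 1.77) / 32.9 = 0.302 mA.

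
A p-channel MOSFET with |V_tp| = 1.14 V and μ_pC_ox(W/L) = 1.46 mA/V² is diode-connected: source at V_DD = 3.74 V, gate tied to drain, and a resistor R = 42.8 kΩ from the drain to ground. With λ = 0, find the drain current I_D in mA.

I_D = 0.0544 mA

With gate tied to drain, V_SG = V_SD ≥ V_SG − |V_tp|, so the device is in saturation.
KCL at the drain: ½ k_p (V_SG − |V_tp|)² = (V_DD − V_SG)/R.
Let x = V_SG − 1.14. Then 31.2 x² + x − 2.6 = 0, giving x = 0.273 V (positive root), so V_SG = 1.41 V.
I_D = (V_DD − V_SG)/R = (3.74 − 1.41) / 42.8 = 0.0544 mA.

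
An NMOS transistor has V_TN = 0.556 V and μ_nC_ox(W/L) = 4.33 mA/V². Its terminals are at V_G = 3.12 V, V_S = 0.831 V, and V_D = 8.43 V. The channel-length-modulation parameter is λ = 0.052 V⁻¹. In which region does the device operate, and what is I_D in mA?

V_GS = V_G − V_S = 3.12 − 0.831 = 2.29 V; V_DS = V_D − V_S = 8.43 − 0.831 = 7.6 V.
V_ov = V_GS − V_TN = 2.29 − 0.556 = 1.73 V.
Since V_DS = 7.6 V ≥ V_ov = 1.73 V, the device is in saturation.
I_D = ½ k_n V_ov² (1 + λ V_DS) = 0.5 × 4.33 × 1.73² × (1 + 0.052 × 7.6) = 9.07 mA.

Saturation; I_D = 9.07 mA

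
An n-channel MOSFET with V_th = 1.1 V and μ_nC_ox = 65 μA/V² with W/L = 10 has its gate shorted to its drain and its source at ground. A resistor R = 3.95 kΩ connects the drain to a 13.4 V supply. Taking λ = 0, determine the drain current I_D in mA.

With gate tied to drain, V_GS = V_DS ≥ V_GS − V_th, so the device is in saturation.
k_n = μ_nC_ox · (W/L) = 0.65 mA/V².
KCL at the drain: ½ k_n (V_GS − V_th)² = (V_DD − V_GS)/R.
Let x = V_GS − 1.1. Then 1.28 x² + x − 12.3 = 0, giving x = 2.73 V (positive root), so V_GS = 3.83 V.
I_D = (V_DD − V_GS)/R = (13.4 − 3.83) / 3.95 = 2.42 mA.

I_D = 2.42 mA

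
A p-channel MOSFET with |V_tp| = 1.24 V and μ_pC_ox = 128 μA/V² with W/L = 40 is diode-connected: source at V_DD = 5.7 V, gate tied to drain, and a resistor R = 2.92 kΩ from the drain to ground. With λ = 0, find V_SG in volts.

With gate tied to drain, V_SG = V_SD ≥ V_SG − |V_tp|, so the device is in saturation.
k_p = μ_pC_ox · (W/L) = 5.12 mA/V².
KCL at the drain: ½ k_p (V_SG − |V_tp|)² = (V_DD − V_SG)/R.
Let x = V_SG − 1.24. Then 7.48 x² + x − 4.46 = 0, giving x = 0.708 V (positive root), so V_SG = 1.95 V.
I_D = (V_DD − V_SG)/R = (5.7 − 1.95) / 2.92 = 1.28 mA.

V_SG = 1.95 V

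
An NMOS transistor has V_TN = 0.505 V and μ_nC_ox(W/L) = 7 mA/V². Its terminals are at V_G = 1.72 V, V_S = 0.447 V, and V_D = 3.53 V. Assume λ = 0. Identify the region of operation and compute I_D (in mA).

Saturation; I_D = 2.06 mA

V_GS = V_G − V_S = 1.72 − 0.447 = 1.27 V; V_DS = V_D − V_S = 3.53 − 0.447 = 3.08 V.
V_ov = V_GS − V_TN = 1.27 − 0.505 = 0.768 V.
Since V_DS = 3.08 V ≥ V_ov = 0.768 V, the device is in saturation.
I_D = ½ k_n V_ov² = 0.5 × 7 × 0.768² = 2.06 mA.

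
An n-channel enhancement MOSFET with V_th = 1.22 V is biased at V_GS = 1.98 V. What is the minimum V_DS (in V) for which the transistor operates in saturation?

V_DS,sat = 0.760 V

The boundary between triode and saturation is V_DS = V_GS − V_th = V_ov.
V_ov = 1.98 − 1.22 = 0.76 V.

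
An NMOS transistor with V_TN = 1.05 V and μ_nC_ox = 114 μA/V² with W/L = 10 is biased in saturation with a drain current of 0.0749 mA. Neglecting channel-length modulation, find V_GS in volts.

k_n = μ_nC_ox · (W/L) = 1.14 mA/V².
In saturation I_D = ½ k_n (V_GS − V_TN)², so V_GS − V_TN = √(2 I_D / k_n) = √(2 × 0.0749 / 1.14) = 0.362 V.
V_GS = 1.05 + 0.362 = 1.41 V.

V_GS = 1.41 V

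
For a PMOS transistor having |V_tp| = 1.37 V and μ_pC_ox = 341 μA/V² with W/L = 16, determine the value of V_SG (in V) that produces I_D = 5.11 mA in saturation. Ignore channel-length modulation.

V_SG = 2.74 V

k_p = μ_pC_ox · (W/L) = 5.456 mA/V².
In saturation I_D = ½ k_p (V_SG − |V_tp|)², so V_SG − |V_tp| = √(2 I_D / k_p) = √(2 × 5.11 / 5.456) = 1.37 V.
V_SG = 1.37 + 1.37 = 2.74 V.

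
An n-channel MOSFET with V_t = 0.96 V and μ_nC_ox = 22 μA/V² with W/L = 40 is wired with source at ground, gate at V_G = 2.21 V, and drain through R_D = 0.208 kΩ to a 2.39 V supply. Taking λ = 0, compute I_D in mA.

V_GS = V_G = 2.21 V, so V_ov = 2.21 − 0.96 = 1.25 V.
k_n = μ_nC_ox · (W/L) = 0.88 mA/V².
Assume saturation: I_D = ½ k_n V_ov² = 0.5 × 0.88 × 1.25² = 0.688 mA, giving V_DS = V_DD − I_D R_D = 2.39 − 0.688 × 0.208 = 2.25 V.
V_DS = 2.25 V ≥ V_ov = 1.25 V, confirming saturation.

I_D = 0.688 mA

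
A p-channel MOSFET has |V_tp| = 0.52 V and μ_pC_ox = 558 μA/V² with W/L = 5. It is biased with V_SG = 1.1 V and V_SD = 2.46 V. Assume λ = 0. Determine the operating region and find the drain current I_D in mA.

k_p = μ_pC_ox · (W/L) = 2.79 mA/V².
V_ov = V_SG − |V_tp| = 1.1 − 0.52 = 0.58 V.
Since V_SD = 2.46 V ≥ V_ov = 0.58 V, the device is in saturation.
I_D = ½ k_p V_ov² = 0.5 × 2.79 × 0.58² = 0.469 mA.

Saturation; I_D = 0.469 mA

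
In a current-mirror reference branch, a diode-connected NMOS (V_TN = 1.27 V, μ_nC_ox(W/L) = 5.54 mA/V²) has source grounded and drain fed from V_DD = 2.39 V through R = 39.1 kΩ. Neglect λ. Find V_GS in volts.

V_GS = 1.37 V

With gate tied to drain, V_GS = V_DS ≥ V_GS − V_TN, so the device is in saturation.
KCL at the drain: ½ k_n (V_GS − V_TN)² = (V_DD − V_GS)/R.
Let x = V_GS − 1.27. Then 108 x² + x − 1.12 = 0, giving x = 0.0972 V (positive root), so V_GS = 1.37 V.
I_D = (V_DD − V_GS)/R = (2.39 − 1.37) / 39.1 = 0.0262 mA.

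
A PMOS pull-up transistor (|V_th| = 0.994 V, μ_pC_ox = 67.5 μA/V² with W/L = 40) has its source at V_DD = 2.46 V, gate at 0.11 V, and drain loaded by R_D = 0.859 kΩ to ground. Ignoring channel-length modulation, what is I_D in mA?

I_D = 1.99 mA

V_SG = V_DD − V_G = 2.46 − 0.11 = 2.35 V, so V_ov = 2.35 − 0.994 = 1.36 V.
k_p = μ_pC_ox · (W/L) = 2.7 mA/V².
Assume saturation: I_D = ½ k_p V_ov² = 0.5 × 2.7 × 1.36² = 2.48 mA, giving V_SD = V_DD − I_D R_D = 2.46 − 2.48 × 0.859 = 0.328 V.
But 0.328 V < V_ov = 1.36 V, so the device is actually in triode.
In triode I_D = k_p[V_ov V_SD − ½ V_SD²] and I_D = (V_DD − V_SD)/R_D. Equating: 1.16 V_SD² − 4.145 V_SD + 2.46 = 0, giving V_SD = 0.751 V (the root below V_ov).
I_D = (2.46 − 0.751) / 0.859 = 1.99 mA.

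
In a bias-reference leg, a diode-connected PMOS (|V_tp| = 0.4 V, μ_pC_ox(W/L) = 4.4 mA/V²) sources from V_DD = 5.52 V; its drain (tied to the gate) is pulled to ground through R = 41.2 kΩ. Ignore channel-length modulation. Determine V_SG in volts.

V_SG = 0.632 V

With gate tied to drain, V_SG = V_SD ≥ V_SG − |V_tp|, so the device is in saturation.
KCL at the drain: ½ k_p (V_SG − |V_tp|)² = (V_DD − V_SG)/R.
Let x = V_SG − 0.4. Then 90.6 x² + x − 5.12 = 0, giving x = 0.232 V (positive root), so V_SG = 0.632 V.
I_D = (V_DD − V_SG)/R = (5.52 − 0.632) / 41.2 = 0.119 mA.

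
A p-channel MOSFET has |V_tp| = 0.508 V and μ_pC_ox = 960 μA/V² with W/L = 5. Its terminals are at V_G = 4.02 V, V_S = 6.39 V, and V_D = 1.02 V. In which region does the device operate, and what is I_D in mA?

Saturation; I_D = 8.32 mA

V_SG = V_S − V_G = 6.39 − 4.02 = 2.37 V; V_SD = V_S − V_D = 6.39 − 1.02 = 5.37 V.
k_p = μ_pC_ox · (W/L) = 4.8 mA/V².
V_ov = V_SG − |V_tp| = 2.37 − 0.508 = 1.86 V.
Since V_SD = 5.37 V ≥ V_ov = 1.86 V, the device is in saturation.
I_D = ½ k_p V_ov² = 0.5 × 4.8 × 1.86² = 8.32 mA.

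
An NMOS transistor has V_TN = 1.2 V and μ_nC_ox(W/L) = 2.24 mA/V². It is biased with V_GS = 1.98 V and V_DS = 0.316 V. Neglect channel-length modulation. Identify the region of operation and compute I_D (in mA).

V_ov = V_GS − V_TN = 1.98 − 1.2 = 0.78 V.
Since V_DS = 0.316 V < V_ov = 0.78 V, the device is in the triode region.
I_D = k_n [V_ov · V_DS − ½ V_DS²] = 2.24 × [0.78 × 0.316 − 0.5 × 0.316²] = 0.44 mA.

Triode; I_D = 0.440 mA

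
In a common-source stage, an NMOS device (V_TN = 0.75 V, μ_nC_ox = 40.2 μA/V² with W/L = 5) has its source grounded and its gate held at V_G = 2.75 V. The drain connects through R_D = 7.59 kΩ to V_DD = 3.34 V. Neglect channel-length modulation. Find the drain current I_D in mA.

V_GS = V_G = 2.75 V, so V_ov = 2.75 − 0.75 = 2 V.
k_n = μ_nC_ox · (W/L) = 0.201 mA/V².
Assume saturation: I_D = ½ k_n V_ov² = 0.5 × 0.201 × 2² = 0.402 mA, giving V_DS = V_DD − I_D R_D = 3.34 − 0.402 × 7.59 = 0.289 V.
But 0.289 V < V_ov = 2 V, so the device is actually in triode.
In triode I_D = k_n[V_ov V_DS − ½ V_DS²] and I_D = (V_DD − V_DS)/R_D. Equating: 0.763 V_DS² − 4.051 V_DS + 3.34 = 0, giving V_DS = 1.02 V (the root below V_ov).
I_D = (3.34 − 1.02) / 7.59 = 0.306 mA.

I_D = 0.306 mA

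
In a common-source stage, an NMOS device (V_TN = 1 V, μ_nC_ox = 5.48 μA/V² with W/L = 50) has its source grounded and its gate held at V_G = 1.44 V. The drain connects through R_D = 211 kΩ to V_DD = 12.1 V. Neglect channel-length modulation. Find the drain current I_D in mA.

V_GS = V_G = 1.44 V, so V_ov = 1.44 − 1 = 0.44 V.
k_n = μ_nC_ox · (W/L) = 0.274 mA/V².
Assume saturation: I_D = ½ k_n V_ov² = 0.5 × 0.274 × 0.44² = 0.0265 mA, giving V_DS = V_DD − I_D R_D = 12.1 − 0.0265 × 211 = 6.5 V.
V_DS = 6.5 V ≥ V_ov = 0.44 V, confirming saturation.

I_D = 0.0265 mA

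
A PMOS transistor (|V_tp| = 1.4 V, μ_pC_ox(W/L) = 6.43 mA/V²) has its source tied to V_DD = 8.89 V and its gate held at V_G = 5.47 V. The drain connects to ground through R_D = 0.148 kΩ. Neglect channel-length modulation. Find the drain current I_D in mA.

I_D = 13.1 mA

V_SG = V_DD − V_G = 8.89 − 5.47 = 3.42 V, so V_ov = 3.42 − 1.4 = 2.02 V.
Assume saturation: I_D = ½ k_p V_ov² = 0.5 × 6.43 × 2.02² = 13.1 mA, giving V_SD = V_DD − I_D R_D = 8.89 − 13.1 × 0.148 = 6.95 V.
V_SD = 6.95 V ≥ V_ov = 2.02 V, confirming saturation.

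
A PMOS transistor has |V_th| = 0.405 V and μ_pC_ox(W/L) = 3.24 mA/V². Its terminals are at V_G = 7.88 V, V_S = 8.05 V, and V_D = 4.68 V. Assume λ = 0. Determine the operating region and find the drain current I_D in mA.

Cutoff; I_D = 0 mA

V_SG = V_S − V_G = 8.05 − 7.88 = 0.17 V; V_SD = V_S − V_D = 8.05 − 4.68 = 3.37 V.
V_SG = 0.17 V < |V_th| = 0.405 V, so the transistor is in cutoff.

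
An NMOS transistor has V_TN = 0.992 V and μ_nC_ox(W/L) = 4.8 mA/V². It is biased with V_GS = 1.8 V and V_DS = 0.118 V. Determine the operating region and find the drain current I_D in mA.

Triode; I_D = 0.424 mA

V_ov = V_GS − V_TN = 1.8 − 0.992 = 0.808 V.
Since V_DS = 0.118 V < V_ov = 0.808 V, the device is in the triode region.
I_D = k_n [V_ov · V_DS − ½ V_DS²] = 4.8 × [0.808 × 0.118 − 0.5 × 0.118²] = 0.424 mA.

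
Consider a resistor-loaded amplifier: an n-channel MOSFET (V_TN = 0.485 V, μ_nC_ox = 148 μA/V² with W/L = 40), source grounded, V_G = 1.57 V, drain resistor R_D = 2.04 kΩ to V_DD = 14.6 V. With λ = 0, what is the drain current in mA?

V_GS = V_G = 1.57 V, so V_ov = 1.57 − 0.485 = 1.08 V.
k_n = μ_nC_ox · (W/L) = 5.92 mA/V².
Assume saturation: I_D = ½ k_n V_ov² = 0.5 × 5.92 × 1.08² = 3.48 mA, giving V_DS = V_DD − I_D R_D = 14.6 − 3.48 × 2.04 = 7.49 V.
V_DS = 7.49 V ≥ V_ov = 1.08 V, confirming saturation.

I_D = 3.48 mA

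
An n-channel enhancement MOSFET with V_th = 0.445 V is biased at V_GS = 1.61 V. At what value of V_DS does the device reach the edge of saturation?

The boundary between triode and saturation is V_DS = V_GS − V_th = V_ov.
V_ov = 1.61 − 0.445 = 1.17 V.

V_DS,sat = 1.17 V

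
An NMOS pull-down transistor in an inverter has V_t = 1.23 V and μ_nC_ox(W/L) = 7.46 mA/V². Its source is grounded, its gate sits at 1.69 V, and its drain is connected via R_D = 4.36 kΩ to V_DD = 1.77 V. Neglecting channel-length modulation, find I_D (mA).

I_D = 0.377 mA

V_GS = V_G = 1.69 V, so V_ov = 1.69 − 1.23 = 0.46 V.
Assume saturation: I_D = ½ k_n V_ov² = 0.5 × 7.46 × 0.46² = 0.789 mA, giving V_DS = V_DD − I_D R_D = 1.77 − 0.789 × 4.36 = -1.67 V.
But -1.67 V < V_ov = 0.46 V, so the device is actually in triode.
In triode I_D = k_n[V_ov V_DS − ½ V_DS²] and I_D = (V_DD − V_DS)/R_D. Equating: 16.3 V_DS² − 15.96 V_DS + 1.77 = 0, giving V_DS = 0.127 V (the root below V_ov).
I_D = (1.77 − 0.127) / 4.36 = 0.377 mA.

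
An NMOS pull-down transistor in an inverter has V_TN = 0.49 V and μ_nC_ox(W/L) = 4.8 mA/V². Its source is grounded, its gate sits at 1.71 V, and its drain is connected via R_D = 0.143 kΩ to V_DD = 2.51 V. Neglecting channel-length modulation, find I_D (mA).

V_GS = V_G = 1.71 V, so V_ov = 1.71 − 0.49 = 1.22 V.
Assume saturation: I_D = ½ k_n V_ov² = 0.5 × 4.8 × 1.22² = 3.57 mA, giving V_DS = V_DD − I_D R_D = 2.51 − 3.57 × 0.143 = 2 V.
V_DS = 2 V ≥ V_ov = 1.22 V, confirming saturation.

I_D = 3.57 mA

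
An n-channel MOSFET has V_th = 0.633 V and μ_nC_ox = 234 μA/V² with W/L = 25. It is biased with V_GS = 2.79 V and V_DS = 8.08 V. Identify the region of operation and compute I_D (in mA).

Saturation; I_D = 13.6 mA

k_n = μ_nC_ox · (W/L) = 5.85 mA/V².
V_ov = V_GS − V_th = 2.79 − 0.633 = 2.16 V.
Since V_DS = 8.08 V ≥ V_ov = 2.16 V, the device is in saturation.
I_D = ½ k_n V_ov² = 0.5 × 5.85 × 2.16² = 13.6 mA.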